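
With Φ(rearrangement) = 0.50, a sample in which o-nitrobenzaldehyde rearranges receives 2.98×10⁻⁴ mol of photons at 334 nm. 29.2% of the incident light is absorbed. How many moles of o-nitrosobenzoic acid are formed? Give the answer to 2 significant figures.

4.4×10⁻⁵ mol

Photons absorbed: 0.292 × 2.98×10⁻⁴ = 8.702×10⁻⁵ mol.
Product: Φ × n_abs = 0.50 × 8.702×10⁻⁵ = 4.351×10⁻⁵ mol.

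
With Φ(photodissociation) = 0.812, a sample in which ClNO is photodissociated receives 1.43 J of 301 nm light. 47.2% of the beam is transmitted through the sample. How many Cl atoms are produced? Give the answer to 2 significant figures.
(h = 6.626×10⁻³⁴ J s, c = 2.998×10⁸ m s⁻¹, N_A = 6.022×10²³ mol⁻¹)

Photon energy at 301 nm: hc/λ = (6.626×10⁻³⁴)(2.998×10⁸)/(301×10⁻⁹) = 6.600×10⁻¹⁹ J.
Photons incident: 1.43 / 6.600×10⁻¹⁹ = 2.167×10¹⁸, i.e. 2.167×10¹⁸/6.022×10²³ = 3.598×10⁻⁶ mol.
Fraction absorbed: 1 − 47.2/100 = 0.5280.
Photons absorbed: 0.5280 × 3.598×10⁻⁶ = 1.900×10⁻⁶ mol.
Product: Φ × n_abs = 0.812 × 1.900×10⁻⁶ = 1.543×10⁻⁶ mol.
As a count: 1.543×10⁻⁶ × 6.022×10²³ = 9.3×10¹⁷.

9.3×10¹⁷ atoms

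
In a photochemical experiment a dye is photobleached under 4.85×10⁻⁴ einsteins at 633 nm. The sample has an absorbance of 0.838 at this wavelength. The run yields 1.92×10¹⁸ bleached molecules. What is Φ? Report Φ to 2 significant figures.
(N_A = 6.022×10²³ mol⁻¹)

Φ = 0.0077

Product: 1.92×10¹⁸ / 6.022×10²³ = 3.188×10⁻⁶ mol.
Fraction absorbed: 1 − 10^(−0.838) = 0.8548.
Photons absorbed: 0.8548 × 4.85×10⁻⁴ = 4.146×10⁻⁴ mol.
Φ = 3.188×10⁻⁶ mol / 4.146×10⁻⁴ mol photons = 0.0077.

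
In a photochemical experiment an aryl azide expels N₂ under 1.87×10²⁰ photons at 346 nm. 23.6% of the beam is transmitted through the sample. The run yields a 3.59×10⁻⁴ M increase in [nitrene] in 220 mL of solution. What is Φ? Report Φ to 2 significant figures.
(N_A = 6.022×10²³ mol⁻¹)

Φ = 0.33

Product: (3.59×10⁻⁴ M)(0.22 L) = 7.898×10⁻⁵ mol.
Moles of photons: 1.87×10²⁰ / 6.022×10²³ = 3.105×10⁻⁴ mol.
Fraction absorbed: 1 − 23.6/100 = 0.7640.
Photons absorbed: 0.7640 × 3.105×10⁻⁴ = 2.372×10⁻⁴ mol.
Φ = 7.898×10⁻⁵ mol / 2.372×10⁻⁴ mol photons = 0.33.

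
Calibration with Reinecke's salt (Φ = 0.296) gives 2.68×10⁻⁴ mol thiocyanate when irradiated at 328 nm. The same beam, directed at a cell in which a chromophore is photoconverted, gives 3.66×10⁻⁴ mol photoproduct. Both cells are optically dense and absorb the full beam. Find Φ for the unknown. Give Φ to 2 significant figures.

Φ = 0.40

Photons absorbed by the actinometer: 2.68×10⁻⁴ / 0.296 = 9.054×10⁻⁴ mol.
Φ(unknown) = 3.66×10⁻⁴ / 9.054×10⁻⁴ = 0.40.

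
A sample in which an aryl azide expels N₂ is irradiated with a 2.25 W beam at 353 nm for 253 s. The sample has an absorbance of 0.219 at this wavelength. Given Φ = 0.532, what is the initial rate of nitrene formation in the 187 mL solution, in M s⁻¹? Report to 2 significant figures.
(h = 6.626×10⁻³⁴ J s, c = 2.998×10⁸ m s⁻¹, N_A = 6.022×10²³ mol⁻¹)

7.5×10⁻⁶ M s⁻¹

Photon energy at 353 nm: hc/λ = (6.626×10⁻³⁴)(2.998×10⁸)/(353×10⁻⁹) = 5.627×10⁻¹⁹ J.
Energy delivered: (2.25 W)(253 s) = 569.3 J.
Photons incident: 569.3 / 5.627×10⁻¹⁹ = 1.012×10²¹, i.e. 1.012×10²¹/6.022×10²³ = 0.001681 mol.
Fraction absorbed: 1 − 10^(−0.219) = 0.3961.
Photons absorbed: 0.3961 × 0.001681 = 6.658×10⁻⁴ mol.
Product formed: 0.532 × 6.658×10⁻⁴ = 3.542×10⁻⁴ mol.
Rate: 3.542×10⁻⁴ mol / (253 s × 0.187 L) = 7.5×10⁻⁶ M s⁻¹.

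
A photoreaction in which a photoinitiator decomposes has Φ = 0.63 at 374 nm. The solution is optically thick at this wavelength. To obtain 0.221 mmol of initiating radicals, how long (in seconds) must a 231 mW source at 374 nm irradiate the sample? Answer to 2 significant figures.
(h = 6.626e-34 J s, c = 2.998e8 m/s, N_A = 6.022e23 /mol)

t ≈ 490 s

Product: 0.221 mmol = 2.21e-4 mol.
Photons that must be absorbed: 2.21e-4 / 0.63 = 3.508e-4 mol.
Photon energy: hc/λ = 5.311e-19 J; per mole, 3.198e5 J mol⁻¹.
Energy required: 3.508e-4 × 3.198e5 = 112.2 J.
Time: 112.2 J / 0.231 W = 490 s.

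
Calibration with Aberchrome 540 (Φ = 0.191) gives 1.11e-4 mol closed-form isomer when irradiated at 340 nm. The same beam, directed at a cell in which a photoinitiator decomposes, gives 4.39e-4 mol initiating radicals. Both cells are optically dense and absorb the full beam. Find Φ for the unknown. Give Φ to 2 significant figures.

Photons absorbed by the actinometer: 1.11e-4 / 0.191 = 5.812e-4 mol.
Φ(unknown) = 4.39e-4 / 5.812e-4 = 0.76.

Φ = 0.76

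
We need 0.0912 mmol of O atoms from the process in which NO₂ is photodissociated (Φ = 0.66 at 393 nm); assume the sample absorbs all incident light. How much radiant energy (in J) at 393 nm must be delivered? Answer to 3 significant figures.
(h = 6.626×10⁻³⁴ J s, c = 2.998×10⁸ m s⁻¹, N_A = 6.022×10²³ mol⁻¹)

Product: 0.0912 mmol = 9.12×10⁻⁵ mol.
Photons that must be absorbed: 9.12×10⁻⁵ / 0.66 = 1.382×10⁻⁴ mol.
Photon energy: hc/λ = 5.055×10⁻¹⁹ J; per mole, 3.044×10⁵ J mol⁻¹.
Energy required: 1.382×10⁻⁴ × 3.044×10⁵ = 42.1 J.

42.1 J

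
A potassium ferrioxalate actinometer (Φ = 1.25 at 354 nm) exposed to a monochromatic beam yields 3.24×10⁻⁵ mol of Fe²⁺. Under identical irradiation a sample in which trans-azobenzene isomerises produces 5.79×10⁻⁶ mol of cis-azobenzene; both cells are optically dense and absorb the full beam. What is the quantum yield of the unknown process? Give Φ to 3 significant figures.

Φ = 0.223

Photons absorbed by the actinometer: 3.24×10⁻⁵ / 1.25 = 2.592×10⁻⁵ mol.
Φ(unknown) = 5.79×10⁻⁶ / 2.592×10⁻⁵ = 0.223.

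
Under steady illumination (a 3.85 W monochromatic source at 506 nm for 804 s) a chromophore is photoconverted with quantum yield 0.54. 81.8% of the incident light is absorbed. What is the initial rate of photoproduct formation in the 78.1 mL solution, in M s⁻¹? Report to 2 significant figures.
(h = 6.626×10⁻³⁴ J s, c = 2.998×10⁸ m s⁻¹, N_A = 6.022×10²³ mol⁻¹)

Photon energy at 506 nm: hc/λ = (6.626×10⁻³⁴)(2.998×10⁸)/(506×10⁻⁹) = 3.926×10⁻¹⁹ J.
Energy delivered: (3.85 W)(804 s) = 3095 J.
Photons incident: 3095 / 3.926×10⁻¹⁹ = 7.883×10²¹, i.e. 7.883×10²¹/6.022×10²³ = 0.01309 mol.
Photons absorbed: 0.818 × 0.01309 = 0.01071 mol.
Product formed: 0.54 × 0.01071 = 0.005783 mol.
Rate: 0.005783 mol / (804 s × 0.0781 L) = 9.2×10⁻⁵ M s⁻¹.

9.2×10⁻⁵ M s⁻¹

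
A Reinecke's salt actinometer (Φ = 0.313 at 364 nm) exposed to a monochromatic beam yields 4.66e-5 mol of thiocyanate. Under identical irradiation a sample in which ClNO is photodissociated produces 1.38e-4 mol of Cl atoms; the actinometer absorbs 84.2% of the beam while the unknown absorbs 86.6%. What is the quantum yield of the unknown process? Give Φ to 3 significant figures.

Φ = 0.901

Photons absorbed by the actinometer: 4.66e-5 / 0.313 = 1.489e-4 mol.
Incident flux: 1.489e-4 / 0.842 = 1.768e-4 einstein.
Absorbed by unknown: 0.866 × 1.768e-4 = 1.531e-4 mol.
Φ(unknown) = 1.38e-4 / 1.531e-4 = 0.901.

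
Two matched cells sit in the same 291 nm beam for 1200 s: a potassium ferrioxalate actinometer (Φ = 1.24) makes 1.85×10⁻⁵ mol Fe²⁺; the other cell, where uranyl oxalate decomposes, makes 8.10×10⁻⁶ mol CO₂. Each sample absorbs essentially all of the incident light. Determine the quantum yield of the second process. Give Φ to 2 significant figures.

Photons absorbed by the actinometer: 1.85×10⁻⁵ / 1.24 = 1.492×10⁻⁵ mol.
Φ(unknown) = 8.10×10⁻⁶ / 1.492×10⁻⁵ = 0.54.

Φ = 0.54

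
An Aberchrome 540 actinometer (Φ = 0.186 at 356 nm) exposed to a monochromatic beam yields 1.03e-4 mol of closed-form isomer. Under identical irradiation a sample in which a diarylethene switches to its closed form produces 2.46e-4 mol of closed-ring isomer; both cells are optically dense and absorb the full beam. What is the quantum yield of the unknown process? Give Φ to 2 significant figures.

Φ = 0.44

Photons absorbed by the actinometer: 1.03e-4 / 0.186 = 5.538e-4 mol.
Φ(unknown) = 2.46e-4 / 5.538e-4 = 0.44.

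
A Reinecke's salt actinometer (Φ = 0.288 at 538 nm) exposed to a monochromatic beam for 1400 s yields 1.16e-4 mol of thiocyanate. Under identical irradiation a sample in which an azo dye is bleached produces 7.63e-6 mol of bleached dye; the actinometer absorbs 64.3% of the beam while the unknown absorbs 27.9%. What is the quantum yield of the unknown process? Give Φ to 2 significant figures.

Photons absorbed by the actinometer: 1.16e-4 / 0.288 = 4.028e-4 mol.
Incident flux: 4.028e-4 / 0.643 = 6.264e-4 einstein.
Absorbed by unknown: 0.279 × 6.264e-4 = 1.748e-4 mol.
Φ(unknown) = 7.63e-6 / 1.748e-4 = 0.044.

Φ = 0.044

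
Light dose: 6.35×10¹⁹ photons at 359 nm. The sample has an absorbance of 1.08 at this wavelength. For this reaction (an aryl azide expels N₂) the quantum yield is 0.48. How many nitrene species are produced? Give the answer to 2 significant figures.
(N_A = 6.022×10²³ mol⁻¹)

2.8×10¹⁹ species

Moles of photons: 6.35×10¹⁹ / 6.022×10²³ = 1.054×10⁻⁴ mol.
Fraction absorbed: 1 − 10^(−1.08) = 0.9168.
Photons absorbed: 0.9168 × 1.054×10⁻⁴ = 9.663×10⁻⁵ mol.
Product: Φ × n_abs = 0.48 × 9.663×10⁻⁵ = 4.638×10⁻⁵ mol.
As a count: 4.638×10⁻⁵ × 6.022×10²³ = 2.8×10¹⁹.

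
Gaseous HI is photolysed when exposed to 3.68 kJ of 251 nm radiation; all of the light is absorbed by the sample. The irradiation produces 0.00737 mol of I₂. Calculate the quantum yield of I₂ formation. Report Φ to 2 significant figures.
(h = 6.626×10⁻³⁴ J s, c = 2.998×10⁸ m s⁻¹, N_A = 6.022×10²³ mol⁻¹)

Photon energy at 251 nm: hc/λ = (6.626×10⁻³⁴)(2.998×10⁸)/(251×10⁻⁹) = 7.914×10⁻¹⁹ J.
Incident energy: 3.68 kJ = 3680 J.
Photons incident: 3680 / 7.914×10⁻¹⁹ = 4.650×10²¹, i.e. 4.650×10²¹/6.022×10²³ = 0.007722 mol.
Φ = 0.00737 mol / 0.007722 mol photons = 0.95.

Φ = 0.95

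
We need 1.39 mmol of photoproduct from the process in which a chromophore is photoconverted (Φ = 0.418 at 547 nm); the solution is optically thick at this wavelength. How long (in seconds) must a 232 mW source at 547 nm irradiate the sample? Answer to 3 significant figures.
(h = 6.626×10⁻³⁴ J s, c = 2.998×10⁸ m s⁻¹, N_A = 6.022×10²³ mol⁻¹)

t ≈ 3130 s

Product: 1.39 mmol = 0.00139 mol.
Photons that must be absorbed: 0.00139 / 0.418 = 0.003325 mol.
Photon energy: hc/λ = 3.632×10⁻¹⁹ J; per mole, 2.187×10⁵ J mol⁻¹.
Energy required: 0.003325 × 2.187×10⁵ = 727.2 J.
Time: 727.2 J / 0.232 W = 3130 s.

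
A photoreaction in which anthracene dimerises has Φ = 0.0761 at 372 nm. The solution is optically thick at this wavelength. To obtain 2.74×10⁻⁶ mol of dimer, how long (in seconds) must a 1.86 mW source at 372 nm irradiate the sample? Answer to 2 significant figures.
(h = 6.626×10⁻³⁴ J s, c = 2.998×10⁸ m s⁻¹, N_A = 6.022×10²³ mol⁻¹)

t ≈ 6200 s

Photons that must be absorbed: 2.74×10⁻⁶ / 0.0761 = 3.601×10⁻⁵ mol.
Photon energy: hc/λ = 5.340×10⁻¹⁹ J; per mole, 3.216×10⁵ J mol⁻¹.
Energy required: 3.601×10⁻⁵ × 3.216×10⁵ = 11.58 J.
Time: 11.58 J / 0.00186 W = 6200 s.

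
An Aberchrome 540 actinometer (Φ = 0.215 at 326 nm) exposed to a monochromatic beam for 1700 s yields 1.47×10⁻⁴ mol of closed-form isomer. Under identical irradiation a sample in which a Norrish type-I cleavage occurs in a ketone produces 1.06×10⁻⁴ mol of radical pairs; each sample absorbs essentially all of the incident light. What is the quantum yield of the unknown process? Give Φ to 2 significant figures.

Φ = 0.16

Photons absorbed by the actinometer: 1.47×10⁻⁴ / 0.215 = 6.837×10⁻⁴ mol.
Φ(unknown) = 1.06×10⁻⁴ / 6.837×10⁻⁴ = 0.16.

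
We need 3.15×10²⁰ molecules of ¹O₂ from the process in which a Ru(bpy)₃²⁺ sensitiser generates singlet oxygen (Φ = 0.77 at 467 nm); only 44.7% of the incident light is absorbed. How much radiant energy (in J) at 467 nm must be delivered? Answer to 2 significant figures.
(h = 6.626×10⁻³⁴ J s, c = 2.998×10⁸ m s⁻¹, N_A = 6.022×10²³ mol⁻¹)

390 J

Product: 3.15×10²⁰ / 6.022×10²³ = 5.231×10⁻⁴ mol.
Photons that must be absorbed: 5.231×10⁻⁴ / 0.77 = 6.794×10⁻⁴ mol.
Incident photons needed: 6.794×10⁻⁴ / 0.447 = 0.001520 mol.
Photon energy: hc/λ = 4.254×10⁻¹⁹ J; per mole, 2.562×10⁵ J mol⁻¹.
Energy required: 0.001520 × 2.562×10⁵ = 390 J.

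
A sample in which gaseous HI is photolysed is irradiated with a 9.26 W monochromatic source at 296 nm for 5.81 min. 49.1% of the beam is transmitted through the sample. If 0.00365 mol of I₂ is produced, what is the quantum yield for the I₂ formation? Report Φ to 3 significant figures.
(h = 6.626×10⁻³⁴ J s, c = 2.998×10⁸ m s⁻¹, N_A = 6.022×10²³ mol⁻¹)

Photon energy at 296 nm: hc/λ = (6.626×10⁻³⁴)(2.998×10⁸)/(296×10⁻⁹) = 6.711×10⁻¹⁹ J.
Energy delivered: (9.26 W)(348.6 s) = 3228 J.
Photons incident: 3228 / 6.711×10⁻¹⁹ = 4.810×10²¹, i.e. 4.810×10²¹/6.022×10²³ = 0.007987 mol.
Fraction absorbed: 1 − 49.1/100 = 0.5090.
Photons absorbed: 0.5090 × 0.007987 = 0.004065 mol.
Φ = 0.00365 mol / 0.004065 mol photons = 0.898.

Φ = 0.898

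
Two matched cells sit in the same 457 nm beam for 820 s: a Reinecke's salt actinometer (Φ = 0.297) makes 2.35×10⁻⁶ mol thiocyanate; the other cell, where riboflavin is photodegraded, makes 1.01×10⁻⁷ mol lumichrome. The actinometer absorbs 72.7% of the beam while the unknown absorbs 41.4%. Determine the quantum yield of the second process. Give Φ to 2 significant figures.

Photons absorbed by the actinometer: 2.35×10⁻⁶ / 0.297 = 7.912×10⁻⁶ mol.
Incident flux: 7.912×10⁻⁶ / 0.727 = 1.088×10⁻⁵ einstein.
Absorbed by unknown: 0.414 × 1.088×10⁻⁵ = 4.504×10⁻⁶ mol.
Φ(unknown) = 1.01×10⁻⁷ / 4.504×10⁻⁶ = 0.022.

Φ = 0.022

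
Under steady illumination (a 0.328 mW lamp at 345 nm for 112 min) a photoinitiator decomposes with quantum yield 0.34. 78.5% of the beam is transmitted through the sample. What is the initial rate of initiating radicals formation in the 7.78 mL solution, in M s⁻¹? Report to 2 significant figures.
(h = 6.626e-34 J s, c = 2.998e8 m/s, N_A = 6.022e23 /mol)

8.9e-9 M s⁻¹

Photon energy at 345 nm: hc/λ = (6.626e-34)(2.998e8)/(345e-9) = 5.758e-19 J.
Energy delivered: (0.328 mW)(6720 s) = 2.204 J.
Photons incident: 2.204 / 5.758e-19 = 3.828e18, i.e. 3.828e18/6.022e23 = 6.357e-6 mol.
Fraction absorbed: 1 − 78.5/100 = 0.2150.
Photons absorbed: 0.2150 × 6.357e-6 = 1.367e-6 mol.
Product formed: 0.34 × 1.367e-6 = 4.648e-7 mol.
Rate: 4.648e-7 mol / (6720 s × 0.00778 L) = 8.9e-9 M s⁻¹.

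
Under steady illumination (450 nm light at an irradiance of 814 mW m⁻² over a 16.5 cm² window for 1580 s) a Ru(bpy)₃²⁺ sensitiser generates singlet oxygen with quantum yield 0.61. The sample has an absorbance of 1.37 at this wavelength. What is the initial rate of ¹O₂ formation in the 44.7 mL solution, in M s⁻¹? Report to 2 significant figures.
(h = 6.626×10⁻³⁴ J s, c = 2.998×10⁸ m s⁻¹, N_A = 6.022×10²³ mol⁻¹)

Photon energy at 450 nm: hc/λ = (6.626×10⁻³⁴)(2.998×10⁸)/(450×10⁻⁹) = 4.414×10⁻¹⁹ J.
Energy delivered: (814 mW m⁻²)(16.5×10⁻⁴ m²)(1580 s) = 2.122 J.
Photons incident: 2.122 / 4.414×10⁻¹⁹ = 4.807×10¹⁸, i.e. 4.807×10¹⁸/6.022×10²³ = 7.982×10⁻⁶ mol.
Fraction absorbed: 1 − 10^(−1.37) = 0.9573.
Photons absorbed: 0.9573 × 7.982×10⁻⁶ = 7.641×10⁻⁶ mol.
Product formed: 0.61 × 7.641×10⁻⁶ = 4.661×10⁻⁶ mol.
Rate: 4.661×10⁻⁶ mol / (1580 s × 0.0447 L) = 6.6×10⁻⁸ M s⁻¹.

6.6×10⁻⁸ M s⁻¹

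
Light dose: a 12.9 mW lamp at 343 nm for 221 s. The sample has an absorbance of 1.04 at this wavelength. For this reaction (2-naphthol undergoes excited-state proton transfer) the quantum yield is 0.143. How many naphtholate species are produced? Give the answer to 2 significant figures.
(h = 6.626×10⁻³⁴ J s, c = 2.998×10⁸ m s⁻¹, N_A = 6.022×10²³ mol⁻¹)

6.4×10¹⁷ species

Photon energy at 343 nm: hc/λ = (6.626×10⁻³⁴)(2.998×10⁸)/(343×10⁻⁹) = 5.791×10⁻¹⁹ J.
Energy delivered: (12.9 mW)(221 s) = 2.851 J.
Photons incident: 2.851 / 5.791×10⁻¹⁹ = 4.923×10¹⁸, i.e. 4.923×10¹⁸/6.022×10²³ = 8.175×10⁻⁶ mol.
Fraction absorbed: 1 − 10^(−1.04) = 0.9088.
Photons absorbed: 0.9088 × 8.175×10⁻⁶ = 7.429×10⁻⁶ mol.
Product: Φ × n_abs = 0.143 × 7.429×10⁻⁶ = 1.062×10⁻⁶ mol.
As a count: 1.062×10⁻⁶ × 6.022×10²³ = 6.4×10¹⁷.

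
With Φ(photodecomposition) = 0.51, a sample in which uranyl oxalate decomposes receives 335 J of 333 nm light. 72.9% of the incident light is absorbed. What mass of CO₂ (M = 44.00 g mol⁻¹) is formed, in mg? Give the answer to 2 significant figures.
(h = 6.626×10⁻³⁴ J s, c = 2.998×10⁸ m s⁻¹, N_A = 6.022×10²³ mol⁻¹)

Photon energy at 333 nm: hc/λ = (6.626×10⁻³⁴)(2.998×10⁸)/(333×10⁻⁹) = 5.965×10⁻¹⁹ J.
Photons incident: 335 / 5.965×10⁻¹⁹ = 5.616×10²⁰, i.e. 5.616×10²⁰/6.022×10²³ = 9.326×10⁻⁴ mol.
Photons absorbed: 0.729 × 9.326×10⁻⁴ = 6.799×10⁻⁴ mol.
Product: Φ × n_abs = 0.51 × 6.799×10⁻⁴ = 3.467×10⁻⁴ mol.
Mass: 3.467×10⁻⁴ × 44.00 = 0.01525 g = 15 mg.

15 mg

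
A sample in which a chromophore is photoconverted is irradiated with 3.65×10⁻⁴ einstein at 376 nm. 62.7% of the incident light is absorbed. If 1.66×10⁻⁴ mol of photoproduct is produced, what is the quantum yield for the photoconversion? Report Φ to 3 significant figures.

Photons absorbed: 0.627 × 3.65×10⁻⁴ = 2.289×10⁻⁴ mol.
Φ = 1.66×10⁻⁴ mol / 2.289×10⁻⁴ mol photons = 0.725.

Φ = 0.725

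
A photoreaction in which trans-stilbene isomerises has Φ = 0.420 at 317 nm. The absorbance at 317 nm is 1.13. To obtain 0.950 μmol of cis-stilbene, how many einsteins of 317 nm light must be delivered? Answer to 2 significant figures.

2.4e-6 einstein

Product: 0.950 μmol = 9.50e-7 mol.
Photons that must be absorbed: 9.50e-7 / 0.420 = 2.262e-6 mol.
Fraction absorbed: 1 − 10^(−1.13) = 0.9259.
Incident photons needed: 2.262e-6 / 0.9259 = 2.443e-6 mol.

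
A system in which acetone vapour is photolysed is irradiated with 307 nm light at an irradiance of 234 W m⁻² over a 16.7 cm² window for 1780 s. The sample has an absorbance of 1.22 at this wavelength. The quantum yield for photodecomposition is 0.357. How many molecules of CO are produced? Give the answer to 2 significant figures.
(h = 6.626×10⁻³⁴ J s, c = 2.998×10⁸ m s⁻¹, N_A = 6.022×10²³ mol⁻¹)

3.6×10²⁰ molecules

Photon energy at 307 nm: hc/λ = (6.626×10⁻³⁴)(2.998×10⁸)/(307×10⁻⁹) = 6.471×10⁻¹⁹ J.
Energy delivered: (234 W m⁻²)(16.7×10⁻⁴ m²)(1780 s) = 695.6 J.
Photons incident: 695.6 / 6.471×10⁻¹⁹ = 1.075×10²¹, i.e. 1.075×10²¹/6.022×10²³ = 0.001785 mol.
Fraction absorbed: 1 − 10^(−1.22) = 0.9397.
Photons absorbed: 0.9397 × 0.001785 = 0.001677 mol.
Product: Φ × n_abs = 0.357 × 0.001677 = 5.987×10⁻⁴ mol.
As a count: 5.987×10⁻⁴ × 6.022×10²³ = 3.6×10²⁰.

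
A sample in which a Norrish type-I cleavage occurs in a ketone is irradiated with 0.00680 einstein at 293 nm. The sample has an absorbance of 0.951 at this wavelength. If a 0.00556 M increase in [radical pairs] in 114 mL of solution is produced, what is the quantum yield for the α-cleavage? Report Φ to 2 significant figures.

Φ = 0.10

Product: (0.00556 M)(0.114 L) = 6.338×10⁻⁴ mol.
Fraction absorbed: 1 − 10^(−0.951) = 0.8881.
Photons absorbed: 0.8881 × 0.00680 = 0.006039 mol.
Φ = 6.338×10⁻⁴ mol / 0.006039 mol photons = 0.10.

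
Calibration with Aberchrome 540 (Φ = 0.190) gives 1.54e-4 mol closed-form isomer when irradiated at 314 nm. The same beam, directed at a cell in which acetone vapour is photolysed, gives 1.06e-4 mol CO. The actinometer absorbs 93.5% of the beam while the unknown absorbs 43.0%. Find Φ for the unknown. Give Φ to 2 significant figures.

Φ = 0.28

Photons absorbed by the actinometer: 1.54e-4 / 0.190 = 8.105e-4 mol.
Incident flux: 8.105e-4 / 0.935 = 8.668e-4 einstein.
Absorbed by unknown: 0.430 × 8.668e-4 = 3.727e-4 mol.
Φ(unknown) = 1.06e-4 / 3.727e-4 = 0.28.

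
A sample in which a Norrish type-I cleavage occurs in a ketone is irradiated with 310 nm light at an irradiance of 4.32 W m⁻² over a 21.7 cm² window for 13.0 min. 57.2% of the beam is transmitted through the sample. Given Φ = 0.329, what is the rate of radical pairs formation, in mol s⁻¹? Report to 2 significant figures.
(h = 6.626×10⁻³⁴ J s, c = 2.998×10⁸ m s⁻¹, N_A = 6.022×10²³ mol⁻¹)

3.4×10⁻⁹ mol s⁻¹

Photon energy at 310 nm: hc/λ = (6.626×10⁻³⁴)(2.998×10⁸)/(310×10⁻⁹) = 6.408×10⁻¹⁹ J.
Energy delivered: (4.32 W m⁻²)(21.7×10⁻⁴ m²)(780 s) = 7.312 J.
Photons incident: 7.312 / 6.408×10⁻¹⁹ = 1.141×10¹⁹, i.e. 1.141×10¹⁹/6.022×10²³ = 1.895×10⁻⁵ mol.
Fraction absorbed: 1 − 57.2/100 = 0.4280.
Photons absorbed: 0.4280 × 1.895×10⁻⁵ = 8.111×10⁻⁶ mol.
Product formed: 0.329 × 8.111×10⁻⁶ = 2.669×10⁻⁶ mol.
Rate: 2.669×10⁻⁶ / 780 s = 3.4×10⁻⁹ mol s⁻¹.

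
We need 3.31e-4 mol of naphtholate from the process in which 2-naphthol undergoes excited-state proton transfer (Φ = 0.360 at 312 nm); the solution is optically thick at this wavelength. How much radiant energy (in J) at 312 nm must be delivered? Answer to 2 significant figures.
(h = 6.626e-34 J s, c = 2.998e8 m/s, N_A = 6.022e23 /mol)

Photons that must be absorbed: 3.31e-4 / 0.360 = 9.194e-4 mol.
Photon energy: hc/λ = 6.367e-19 J; per mole, 3.834e5 J mol⁻¹.
Energy required: 9.194e-4 × 3.834e5 = 350 J.

350 J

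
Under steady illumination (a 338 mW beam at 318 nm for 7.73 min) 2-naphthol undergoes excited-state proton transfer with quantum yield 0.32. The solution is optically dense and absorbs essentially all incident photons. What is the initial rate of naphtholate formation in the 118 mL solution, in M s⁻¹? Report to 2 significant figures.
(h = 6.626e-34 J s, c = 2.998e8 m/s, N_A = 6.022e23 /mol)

2.4e-6 M s⁻¹

Photon energy at 318 nm: hc/λ = (6.626e-34)(2.998e8)/(318e-9) = 6.247e-19 J.
Energy delivered: (338 mW)(463.8 s) = 156.8 J.
Photons incident: 156.8 / 6.247e-19 = 2.510e20, i.e. 2.510e20/6.022e23 = 4.168e-4 mol.
Product formed: 0.32 × 4.168e-4 = 1.334e-4 mol.
Rate: 1.334e-4 mol / (463.8 s × 0.118 L) = 2.4e-6 M s⁻¹.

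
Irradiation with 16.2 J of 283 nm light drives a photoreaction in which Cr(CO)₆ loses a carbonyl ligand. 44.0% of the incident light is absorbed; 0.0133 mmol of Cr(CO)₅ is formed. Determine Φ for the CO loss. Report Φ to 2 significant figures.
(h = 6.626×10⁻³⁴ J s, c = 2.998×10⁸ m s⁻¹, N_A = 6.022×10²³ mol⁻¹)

Φ = 0.79

Product: 0.0133 mmol = 1.33×10⁻⁵ mol.
Photon energy at 283 nm: hc/λ = (6.626×10⁻³⁴)(2.998×10⁸)/(283×10⁻⁹) = 7.019×10⁻¹⁹ J.
Photons incident: 16.2 / 7.019×10⁻¹⁹ = 2.308×10¹⁹, i.e. 2.308×10¹⁹/6.022×10²³ = 3.833×10⁻⁵ mol.
Photons absorbed: 0.440 × 3.833×10⁻⁵ = 1.687×10⁻⁵ mol.
Φ = 1.33×10⁻⁵ mol / 1.687×10⁻⁵ mol photons = 0.79.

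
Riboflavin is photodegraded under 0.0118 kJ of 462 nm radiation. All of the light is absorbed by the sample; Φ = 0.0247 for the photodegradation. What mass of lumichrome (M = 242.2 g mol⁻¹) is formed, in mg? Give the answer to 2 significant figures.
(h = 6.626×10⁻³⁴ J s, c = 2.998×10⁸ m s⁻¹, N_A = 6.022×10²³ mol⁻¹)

0.27 mg

Photon energy at 462 nm: hc/λ = (6.626×10⁻³⁴)(2.998×10⁸)/(462×10⁻⁹) = 4.300×10⁻¹⁹ J.
Incident energy: 0.0118 kJ = 11.8 J.
Photons incident: 11.8 / 4.300×10⁻¹⁹ = 2.744×10¹⁹, i.e. 2.744×10¹⁹/6.022×10²³ = 4.557×10⁻⁵ mol.
Product: Φ × n_abs = 0.0247 × 4.557×10⁻⁵ = 1.126×10⁻⁶ mol.
Mass: 1.126×10⁻⁶ × 242.2 = 2.727×10⁻⁴ g = 0.27 mg.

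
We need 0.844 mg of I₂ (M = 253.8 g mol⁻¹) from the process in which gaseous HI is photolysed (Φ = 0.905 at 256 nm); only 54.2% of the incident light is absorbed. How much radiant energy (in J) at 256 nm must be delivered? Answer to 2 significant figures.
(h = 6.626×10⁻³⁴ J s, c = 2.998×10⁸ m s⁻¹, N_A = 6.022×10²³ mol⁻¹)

Product: 0.844 mg / 253.8 g mol⁻¹ = 3.325×10⁻⁶ mol.
Photons that must be absorbed: 3.325×10⁻⁶ / 0.905 = 3.674×10⁻⁶ mol.
Incident photons needed: 3.674×10⁻⁶ / 0.542 = 6.779×10⁻⁶ mol.
Photon energy: hc/λ = 7.760×10⁻¹⁹ J; per mole, 4.673×10⁵ J mol⁻¹.
Energy required: 6.779×10⁻⁶ × 4.673×10⁵ = 3.2 J.

3.2 J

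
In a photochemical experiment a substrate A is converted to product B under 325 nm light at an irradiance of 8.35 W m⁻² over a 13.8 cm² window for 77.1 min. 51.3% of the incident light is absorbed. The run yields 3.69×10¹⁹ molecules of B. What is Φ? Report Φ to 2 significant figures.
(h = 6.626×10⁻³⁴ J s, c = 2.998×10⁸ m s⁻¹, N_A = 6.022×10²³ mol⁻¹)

Product: 3.69×10¹⁹ / 6.022×10²³ = 6.128×10⁻⁵ mol.
Photon energy at 325 nm: hc/λ = (6.626×10⁻³⁴)(2.998×10⁸)/(325×10⁻⁹) = 6.112×10⁻¹⁹ J.
Energy delivered: (8.35 W m⁻²)(13.8×10⁻⁴ m²)(4626 s) = 53.31 J.
Photons incident: 53.31 / 6.112×10⁻¹⁹ = 8.722×10¹⁹, i.e. 8.722×10¹⁹/6.022×10²³ = 1.448×10⁻⁴ mol.
Photons absorbed: 0.513 × 1.448×10⁻⁴ = 7.428×10⁻⁵ mol.
Φ = 6.128×10⁻⁵ mol / 7.428×10⁻⁵ mol photons = 0.82.

Φ = 0.82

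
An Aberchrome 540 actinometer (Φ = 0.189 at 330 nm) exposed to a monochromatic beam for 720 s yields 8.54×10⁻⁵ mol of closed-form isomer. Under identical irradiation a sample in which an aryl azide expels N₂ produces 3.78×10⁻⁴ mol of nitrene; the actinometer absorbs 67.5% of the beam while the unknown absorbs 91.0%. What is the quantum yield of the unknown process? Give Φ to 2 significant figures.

Photons absorbed by the actinometer: 8.54×10⁻⁵ / 0.189 = 4.519×10⁻⁴ mol.
Incident flux: 4.519×10⁻⁴ / 0.675 = 6.695×10⁻⁴ einstein.
Absorbed by unknown: 0.910 × 6.695×10⁻⁴ = 6.092×10⁻⁴ mol.
Φ(unknown) = 3.78×10⁻⁴ / 6.092×10⁻⁴ = 0.62.

Φ = 0.62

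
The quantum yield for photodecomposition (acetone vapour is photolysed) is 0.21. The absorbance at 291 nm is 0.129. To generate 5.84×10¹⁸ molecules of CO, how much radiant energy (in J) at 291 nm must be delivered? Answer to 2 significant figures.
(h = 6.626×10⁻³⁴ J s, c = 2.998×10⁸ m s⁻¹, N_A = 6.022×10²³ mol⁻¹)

Product: 5.84×10¹⁸ / 6.022×10²³ = 9.698×10⁻⁶ mol.
Photons that must be absorbed: 9.698×10⁻⁶ / 0.21 = 4.618×10⁻⁵ mol.
Fraction absorbed: 1 − 10^(−0.129) = 0.2570.
Incident photons needed: 4.618×10⁻⁵ / 0.2570 = 1.797×10⁻⁴ mol.
Photon energy: hc/λ = 6.826×10⁻¹⁹ J; per mole, 4.111×10⁵ J mol⁻¹.
Energy required: 1.797×10⁻⁴ × 4.111×10⁵ = 74 J.

74 J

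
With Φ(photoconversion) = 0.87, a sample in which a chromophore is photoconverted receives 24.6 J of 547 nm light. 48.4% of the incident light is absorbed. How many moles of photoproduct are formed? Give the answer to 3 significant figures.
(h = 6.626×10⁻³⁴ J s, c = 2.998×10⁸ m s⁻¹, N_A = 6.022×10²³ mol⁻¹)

4.74×10⁻⁵ mol

Photon energy at 547 nm: hc/λ = (6.626×10⁻³⁴)(2.998×10⁸)/(547×10⁻⁹) = 3.632×10⁻¹⁹ J.
Photons incident: 24.6 / 3.632×10⁻¹⁹ = 6.773×10¹⁹, i.e. 6.773×10¹⁹/6.022×10²³ = 1.125×10⁻⁴ mol.
Photons absorbed: 0.484 × 1.125×10⁻⁴ = 5.445×10⁻⁵ mol.
Product: Φ × n_abs = 0.87 × 5.445×10⁻⁵ = 4.737×10⁻⁵ mol.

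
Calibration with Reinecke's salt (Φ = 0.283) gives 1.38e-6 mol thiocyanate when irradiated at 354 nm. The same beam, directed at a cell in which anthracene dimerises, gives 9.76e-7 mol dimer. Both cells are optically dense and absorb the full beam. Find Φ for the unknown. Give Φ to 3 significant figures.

Photons absorbed by the actinometer: 1.38e-6 / 0.283 = 4.876e-6 mol.
Φ(unknown) = 9.76e-7 / 4.876e-6 = 0.200.

Φ = 0.200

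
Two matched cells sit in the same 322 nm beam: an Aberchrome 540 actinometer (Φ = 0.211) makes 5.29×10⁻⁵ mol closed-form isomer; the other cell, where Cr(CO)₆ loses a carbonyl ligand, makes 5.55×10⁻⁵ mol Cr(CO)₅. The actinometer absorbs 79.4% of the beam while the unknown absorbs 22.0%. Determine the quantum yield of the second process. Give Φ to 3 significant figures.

Φ = 0.799

Photons absorbed by the actinometer: 5.29×10⁻⁵ / 0.211 = 2.507×10⁻⁴ mol.
Incident flux: 2.507×10⁻⁴ / 0.794 = 3.157×10⁻⁴ einstein.
Absorbed by unknown: 0.220 × 3.157×10⁻⁴ = 6.945×10⁻⁵ mol.
Φ(unknown) = 5.55×10⁻⁵ / 6.945×10⁻⁵ = 0.799.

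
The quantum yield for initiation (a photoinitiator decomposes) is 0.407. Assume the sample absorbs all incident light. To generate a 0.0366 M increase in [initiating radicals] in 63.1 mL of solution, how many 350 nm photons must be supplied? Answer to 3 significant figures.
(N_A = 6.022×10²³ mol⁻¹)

3.42×10²¹ photons

Product: (0.0366 M)(0.0631 L) = 0.002309 mol.
Photons that must be absorbed: 0.002309 / 0.407 = 0.005673 mol.
Photon count: 0.005673 × 6.022×10²³ = 3.42×10²¹.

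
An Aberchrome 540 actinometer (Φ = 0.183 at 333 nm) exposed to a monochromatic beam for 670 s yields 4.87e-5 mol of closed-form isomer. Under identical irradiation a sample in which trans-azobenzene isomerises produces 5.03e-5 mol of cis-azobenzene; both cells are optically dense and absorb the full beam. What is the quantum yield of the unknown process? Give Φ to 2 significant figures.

Φ = 0.19

Photons absorbed by the actinometer: 4.87e-5 / 0.183 = 2.661e-4 mol.
Φ(unknown) = 5.03e-5 / 2.661e-4 = 0.19.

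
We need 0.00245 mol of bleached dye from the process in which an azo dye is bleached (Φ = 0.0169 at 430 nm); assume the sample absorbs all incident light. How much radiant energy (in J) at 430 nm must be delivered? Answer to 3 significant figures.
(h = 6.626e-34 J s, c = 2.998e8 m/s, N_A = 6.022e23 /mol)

Photons that must be absorbed: 0.00245 / 0.0169 = 0.1450 mol.
Photon energy: hc/λ = 4.620e-19 J; per mole, 2.782e5 J mol⁻¹.
Energy required: 0.1450 × 2.782e5 = 4.03e4 J.

4.03e4 J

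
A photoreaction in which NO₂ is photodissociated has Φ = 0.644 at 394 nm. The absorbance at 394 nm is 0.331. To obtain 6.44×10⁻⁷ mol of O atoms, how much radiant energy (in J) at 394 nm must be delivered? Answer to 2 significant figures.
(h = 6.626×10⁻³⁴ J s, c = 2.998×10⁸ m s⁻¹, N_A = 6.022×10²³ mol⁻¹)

0.57 J

Photons that must be absorbed: 6.44×10⁻⁷ / 0.644 = 1.000×10⁻⁶ mol.
Fraction absorbed: 1 − 10^(−0.331) = 0.5333.
Incident photons needed: 1.000×10⁻⁶ / 0.5333 = 1.875×10⁻⁶ mol.
Photon energy: hc/λ = 5.042×10⁻¹⁹ J; per mole, 3.036×10⁵ J mol⁻¹.
Energy required: 1.875×10⁻⁶ × 3.036×10⁵ = 0.57 J.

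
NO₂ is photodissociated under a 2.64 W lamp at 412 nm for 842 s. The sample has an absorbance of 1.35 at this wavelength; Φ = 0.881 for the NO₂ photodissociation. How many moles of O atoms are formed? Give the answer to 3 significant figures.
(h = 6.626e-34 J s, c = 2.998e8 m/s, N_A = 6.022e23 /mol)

0.00644 mol

Photon energy at 412 nm: hc/λ = (6.626e-34)(2.998e8)/(412e-9) = 4.822e-19 J.
Energy delivered: (2.64 W)(842 s) = 2223 J.
Photons incident: 2223 / 4.822e-19 = 4.610e21, i.e. 4.610e21/6.022e23 = 0.007655 mol.
Fraction absorbed: 1 − 10^(−1.35) = 0.9553.
Photons absorbed: 0.9553 × 0.007655 = 0.007313 mol.
Product: Φ × n_abs = 0.881 × 0.007313 = 0.006443 mol.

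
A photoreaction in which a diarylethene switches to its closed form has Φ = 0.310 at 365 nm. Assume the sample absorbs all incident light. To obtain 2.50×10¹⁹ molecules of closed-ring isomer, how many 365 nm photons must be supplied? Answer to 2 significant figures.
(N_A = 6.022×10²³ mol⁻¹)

8.1×10¹⁹ photons

Product: 2.50×10¹⁹ / 6.022×10²³ = 4.151×10⁻⁵ mol.
Photons that must be absorbed: 4.151×10⁻⁵ / 0.310 = 1.339×10⁻⁴ mol.
Photon count: 1.339×10⁻⁴ × 6.022×10²³ = 8.1×10¹⁹.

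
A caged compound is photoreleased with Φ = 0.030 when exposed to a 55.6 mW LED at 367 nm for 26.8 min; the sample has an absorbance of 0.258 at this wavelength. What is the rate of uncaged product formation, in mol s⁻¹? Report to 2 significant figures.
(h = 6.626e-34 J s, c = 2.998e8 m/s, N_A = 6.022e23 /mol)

Photon energy at 367 nm: hc/λ = (6.626e-34)(2.998e8)/(367e-9) = 5.413e-19 J.
Energy delivered: (55.6 mW)(1608 s) = 89.40 J.
Photons incident: 89.40 / 5.413e-19 = 1.652e20, i.e. 1.652e20/6.022e23 = 2.743e-4 mol.
Fraction absorbed: 1 − 10^(−0.258) = 0.4479.
Photons absorbed: 0.4479 × 2.743e-4 = 1.229e-4 mol.
Product formed: 0.030 × 1.229e-4 = 3.687e-6 mol.
Rate: 3.687e-6 / 1608 s = 2.3e-9 mol s⁻¹.

2.3e-9 mol s⁻¹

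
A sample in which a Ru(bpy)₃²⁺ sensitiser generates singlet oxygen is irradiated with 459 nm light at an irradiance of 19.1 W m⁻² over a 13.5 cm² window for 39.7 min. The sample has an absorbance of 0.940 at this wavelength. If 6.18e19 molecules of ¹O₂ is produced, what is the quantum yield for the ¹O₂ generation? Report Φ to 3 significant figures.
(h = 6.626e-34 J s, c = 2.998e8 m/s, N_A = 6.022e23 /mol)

Φ = 0.492

Product: 6.18e19 / 6.022e23 = 1.026e-4 mol.
Photon energy at 459 nm: hc/λ = (6.626e-34)(2.998e8)/(459e-9) = 4.328e-19 J.
Energy delivered: (19.1 W m⁻²)(13.5e-4 m²)(2382 s) = 61.42 J.
Photons incident: 61.42 / 4.328e-19 = 1.419e20, i.e. 1.419e20/6.022e23 = 2.356e-4 mol.
Fraction absorbed: 1 − 10^(−0.940) = 0.8852.
Photons absorbed: 0.8852 × 2.356e-4 = 2.086e-4 mol.
Φ = 1.026e-4 mol / 2.086e-4 mol photons = 0.492.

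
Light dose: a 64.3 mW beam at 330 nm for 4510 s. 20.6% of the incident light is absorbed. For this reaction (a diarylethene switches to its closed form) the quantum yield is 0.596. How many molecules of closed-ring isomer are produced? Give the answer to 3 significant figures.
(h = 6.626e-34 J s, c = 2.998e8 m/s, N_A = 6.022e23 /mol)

Photon energy at 330 nm: hc/λ = (6.626e-34)(2.998e8)/(330e-9) = 6.020e-19 J.
Energy delivered: (64.3 mW)(4510 s) = 290.0 J.
Photons incident: 290.0 / 6.020e-19 = 4.817e20, i.e. 4.817e20/6.022e23 = 7.999e-4 mol.
Photons absorbed: 0.206 × 7.999e-4 = 1.648e-4 mol.
Product: Φ × n_abs = 0.596 × 1.648e-4 = 9.822e-5 mol.
As a count: 9.822e-5 × 6.022e23 = 5.91e19.

5.91e19 molecules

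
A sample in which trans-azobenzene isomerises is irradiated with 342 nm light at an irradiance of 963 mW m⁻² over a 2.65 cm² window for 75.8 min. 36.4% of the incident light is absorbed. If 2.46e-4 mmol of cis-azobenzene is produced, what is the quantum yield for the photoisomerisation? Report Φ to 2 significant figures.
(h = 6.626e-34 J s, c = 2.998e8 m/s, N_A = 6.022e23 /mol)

Φ = 0.20

Product: 2.46e-4 mmol = 2.46e-7 mol.
Photon energy at 342 nm: hc/λ = (6.626e-34)(2.998e8)/(342e-9) = 5.808e-19 J.
Energy delivered: (963 mW m⁻²)(2.65e-4 m²)(4548 s) = 1.161 J.
Photons incident: 1.161 / 5.808e-19 = 1.999e18, i.e. 1.999e18/6.022e23 = 3.319e-6 mol.
Photons absorbed: 0.364 × 3.319e-6 = 1.208e-6 mol.
Φ = 2.46e-7 mol / 1.208e-6 mol photons = 0.20.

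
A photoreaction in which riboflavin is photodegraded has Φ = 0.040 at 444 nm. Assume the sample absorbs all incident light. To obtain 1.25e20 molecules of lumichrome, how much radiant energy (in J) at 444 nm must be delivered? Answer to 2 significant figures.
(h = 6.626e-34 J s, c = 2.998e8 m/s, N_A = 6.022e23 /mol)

Product: 1.25e20 / 6.022e23 = 2.076e-4 mol.
Photons that must be absorbed: 2.076e-4 / 0.040 = 0.005190 mol.
Photon energy: hc/λ = 4.474e-19 J; per mole, 2.694e5 J mol⁻¹.
Energy required: 0.005190 × 2.694e5 = 1400 J.

1400 J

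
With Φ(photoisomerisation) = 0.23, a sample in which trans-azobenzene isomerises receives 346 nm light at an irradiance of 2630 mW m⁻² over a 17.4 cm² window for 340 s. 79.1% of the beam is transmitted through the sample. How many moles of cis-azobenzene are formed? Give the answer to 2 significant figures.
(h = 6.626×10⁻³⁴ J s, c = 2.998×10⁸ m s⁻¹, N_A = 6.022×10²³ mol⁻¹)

Photon energy at 346 nm: hc/λ = (6.626×10⁻³⁴)(2.998×10⁸)/(346×10⁻⁹) = 5.741×10⁻¹⁹ J.
Energy delivered: (2630 mW m⁻²)(17.4×10⁻⁴ m²)(340 s) = 1.556 J.
Photons incident: 1.556 / 5.741×10⁻¹⁹ = 2.710×10¹⁸, i.e. 2.710×10¹⁸/6.022×10²³ = 4.500×10⁻⁶ mol.
Fraction absorbed: 1 − 79.1/100 = 0.2090.
Photons absorbed: 0.2090 × 4.500×10⁻⁶ = 9.405×10⁻⁷ mol.
Product: Φ × n_abs = 0.23 × 9.405×10⁻⁷ = 2.163×10⁻⁷ mol.

2.2×10⁻⁷ mol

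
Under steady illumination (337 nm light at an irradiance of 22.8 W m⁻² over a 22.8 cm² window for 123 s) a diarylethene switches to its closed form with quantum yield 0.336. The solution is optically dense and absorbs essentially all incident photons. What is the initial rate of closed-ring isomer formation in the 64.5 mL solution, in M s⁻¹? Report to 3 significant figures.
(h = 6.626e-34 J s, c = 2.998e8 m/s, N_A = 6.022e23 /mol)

Photon energy at 337 nm: hc/λ = (6.626e-34)(2.998e8)/(337e-9) = 5.895e-19 J.
Energy delivered: (22.8 W m⁻²)(22.8e-4 m²)(123 s) = 6.394 J.
Photons incident: 6.394 / 5.895e-19 = 1.085e19, i.e. 1.085e19/6.022e23 = 1.802e-5 mol.
Product formed: 0.336 × 1.802e-5 = 6.055e-6 mol.
Rate: 6.055e-6 mol / (123 s × 0.0645 L) = 7.63e-7 M s⁻¹.

7.63e-7 M s⁻¹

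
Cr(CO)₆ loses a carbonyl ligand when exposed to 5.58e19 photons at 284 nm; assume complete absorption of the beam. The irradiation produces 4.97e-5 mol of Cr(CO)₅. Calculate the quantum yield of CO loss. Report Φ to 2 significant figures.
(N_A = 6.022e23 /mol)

Moles of photons: 5.58e19 / 6.022e23 = 9.266e-5 mol.
Φ = 4.97e-5 mol / 9.266e-5 mol photons = 0.54.

Φ = 0.54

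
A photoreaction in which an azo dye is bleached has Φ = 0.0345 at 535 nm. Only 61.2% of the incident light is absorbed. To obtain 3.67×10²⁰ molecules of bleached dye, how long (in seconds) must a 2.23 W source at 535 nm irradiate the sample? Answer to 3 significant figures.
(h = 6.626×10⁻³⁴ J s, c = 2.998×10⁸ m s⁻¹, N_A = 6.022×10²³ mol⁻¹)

t ≈ 2890 s

Product: 3.67×10²⁰ / 6.022×10²³ = 6.094×10⁻⁴ mol.
Photons that must be absorbed: 6.094×10⁻⁴ / 0.0345 = 0.01766 mol.
Incident photons needed: 0.01766 / 0.612 = 0.02886 mol.
Photon energy: hc/λ = 3.713×10⁻¹⁹ J; per mole, 2.236×10⁵ J mol⁻¹.
Energy required: 0.02886 × 2.236×10⁵ = 6453 J.
Time: 6453 J / 2.23 W = 2890 s.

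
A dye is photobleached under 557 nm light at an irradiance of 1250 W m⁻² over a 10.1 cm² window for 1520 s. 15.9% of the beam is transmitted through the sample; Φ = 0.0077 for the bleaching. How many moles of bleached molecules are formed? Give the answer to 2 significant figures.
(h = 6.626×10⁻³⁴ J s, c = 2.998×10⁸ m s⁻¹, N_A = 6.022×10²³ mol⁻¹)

Photon energy at 557 nm: hc/λ = (6.626×10⁻³⁴)(2.998×10⁸)/(557×10⁻⁹) = 3.566×10⁻¹⁹ J.
Energy delivered: (1250 W m⁻²)(10.1×10⁻⁴ m²)(1520 s) = 1919 J.
Photons incident: 1919 / 3.566×10⁻¹⁹ = 5.381×10²¹, i.e. 5.381×10²¹/6.022×10²³ = 0.008936 mol.
Fraction absorbed: 1 − 15.9/100 = 0.8410.
Photons absorbed: 0.8410 × 0.008936 = 0.007515 mol.
Product: Φ × n_abs = 0.0077 × 0.007515 = 5.787×10⁻⁵ mol.

5.8×10⁻⁵ mol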